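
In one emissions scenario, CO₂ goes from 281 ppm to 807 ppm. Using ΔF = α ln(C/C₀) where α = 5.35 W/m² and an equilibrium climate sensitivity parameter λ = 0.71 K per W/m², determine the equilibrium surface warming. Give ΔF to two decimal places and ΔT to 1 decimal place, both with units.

ΔF = 5.64 W/m²; ΔT = 4.0 K

CO₂: 5.35 × ln(807/281) = 5.35 × ln(2.87189) = 5.35 × 1.05497 = 5.6441 W/m².
ΔT = λ ΔF = 0.71 × 5.64 = 4.0044 K.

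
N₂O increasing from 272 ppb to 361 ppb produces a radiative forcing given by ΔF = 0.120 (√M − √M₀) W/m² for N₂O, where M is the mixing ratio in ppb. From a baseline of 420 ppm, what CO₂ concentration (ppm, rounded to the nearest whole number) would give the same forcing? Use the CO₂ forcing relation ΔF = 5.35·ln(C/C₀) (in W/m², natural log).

C ≈ 444 ppm

N₂O forcing: 0.120 × (√361 − √272) = 0.120 × (19.0000 − 16.4924) = 0.120 × 2.5076 = 0.30091 W/m².
Set 5.35 ln(C/420) = 0.30091: ln(C/420) = 0.30091/5.35 = 0.05624, so C = 420 × e^0.05624 = 420 × 1.05785 = 444.30 ppm.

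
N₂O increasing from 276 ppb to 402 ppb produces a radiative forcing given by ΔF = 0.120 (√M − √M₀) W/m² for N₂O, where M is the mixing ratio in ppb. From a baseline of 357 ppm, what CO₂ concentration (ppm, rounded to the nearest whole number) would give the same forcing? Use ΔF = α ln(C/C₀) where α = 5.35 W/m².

N₂O forcing: 0.120 × (√402 − √276) = 0.120 × (20.0499 − 16.6132) = 0.120 × 3.4367 = 0.41240 W/m².
Set 5.35 ln(C/357) = 0.41240: ln(C/357) = 0.41240/5.35 = 0.07708, so C = 357 × e^0.07708 = 357 × 1.08013 = 385.61 ppm.

C ≈ 386 ppm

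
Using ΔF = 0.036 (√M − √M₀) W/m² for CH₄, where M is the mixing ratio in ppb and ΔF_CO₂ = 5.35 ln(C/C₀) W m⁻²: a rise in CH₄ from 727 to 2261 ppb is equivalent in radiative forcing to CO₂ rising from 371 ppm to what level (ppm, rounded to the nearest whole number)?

CH₄ forcing: 0.036 × (√2261 − √727) = 0.036 × (47.5500 − 26.9629) = 0.036 × 20.5871 = 0.74114 W/m².
Set 5.35 ln(C/371) = 0.74114: ln(C/371) = 0.74114/5.35 = 0.13853, so C = 371 × e^0.13853 = 371 × 1.14858 = 426.12 ppm.

C ≈ 426 ppm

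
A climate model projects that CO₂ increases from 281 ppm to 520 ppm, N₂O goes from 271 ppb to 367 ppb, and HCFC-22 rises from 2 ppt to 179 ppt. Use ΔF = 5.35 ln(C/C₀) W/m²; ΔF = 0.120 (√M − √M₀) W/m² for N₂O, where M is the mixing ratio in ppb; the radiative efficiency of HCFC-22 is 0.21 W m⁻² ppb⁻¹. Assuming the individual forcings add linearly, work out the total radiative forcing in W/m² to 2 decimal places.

ΔF = 3.65 W/m²

CO₂: 5.35 × ln(520/281) = 5.35 × ln(1.85053) = 5.35 × 0.61547 = 3.2928 W/m².
N₂O: 0.120 × (√367 − √271) = 0.120 × (19.1572 − 16.4621) = 0.120 × 2.6951 = 0.3234 W/m².
HCFC-22: Δ = 179 − 2 = 177 ppt = 0.177 ppb; ΔF = 0.21 × 0.177 = 0.0372 W/m².
Total ΔF = 3.2928 + 0.3234 + 0.0372 = 3.6534 W/m².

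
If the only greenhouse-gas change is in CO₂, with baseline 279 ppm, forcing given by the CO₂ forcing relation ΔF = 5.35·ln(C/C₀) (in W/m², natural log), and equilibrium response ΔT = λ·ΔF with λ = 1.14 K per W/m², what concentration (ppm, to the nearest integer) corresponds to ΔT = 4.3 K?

C ≈ 565 ppm

Required forcing: ΔF = ΔT/λ = 4.3/1.14 = 3.7719 W/m².
Then ln(C/279) = ΔF/5.35 = 3.7719/5.35 = 0.70503.
So C = 279 × e^0.70503 = 279 × 2.02391 = 564.67 ppm.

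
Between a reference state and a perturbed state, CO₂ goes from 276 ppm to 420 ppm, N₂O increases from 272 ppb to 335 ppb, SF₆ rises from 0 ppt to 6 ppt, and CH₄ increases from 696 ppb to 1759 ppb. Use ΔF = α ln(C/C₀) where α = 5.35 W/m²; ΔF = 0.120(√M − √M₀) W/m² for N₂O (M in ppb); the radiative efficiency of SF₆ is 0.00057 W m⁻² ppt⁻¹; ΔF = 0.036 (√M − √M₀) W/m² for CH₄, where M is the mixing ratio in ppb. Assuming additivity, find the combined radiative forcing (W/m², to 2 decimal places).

ΔF = 3.03 W/m²

CO₂: 5.35 × ln(420/276) = 5.35 × ln(1.52174) = 5.35 × 0.41985 = 2.2462 W/m².
N₂O: 0.120 × (√335 − √272) = 0.120 × (18.3030 − 16.4924) = 0.120 × 1.8106 = 0.2173 W/m².
SF₆: ΔF = 0.00057 × (6 − 0) = 0.00057 × 6 = 0.0034 W/m².
CH₄: 0.036 × (√1759 − √696) = 0.036 × (41.9404 − 26.3818) = 0.036 × 15.5586 = 0.5601 W/m².
Total ΔF = 2.2462 + 0.2173 + 0.0034 + 0.5601 = 3.0270 W/m².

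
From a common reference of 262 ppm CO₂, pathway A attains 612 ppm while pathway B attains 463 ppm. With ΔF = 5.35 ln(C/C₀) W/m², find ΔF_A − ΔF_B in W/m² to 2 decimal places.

ΔF_A = 5.35 ln(612/262) = 5.35 × 0.84839 = 4.5389 W/m².
ΔF_B = 5.35 ln(463/262) = 5.35 × 0.56938 = 3.0462 W/m².
Difference: 4.5389 − 3.0462 = 1.4927 W/m².

ΔF_A − ΔF_B = 1.49 W/m²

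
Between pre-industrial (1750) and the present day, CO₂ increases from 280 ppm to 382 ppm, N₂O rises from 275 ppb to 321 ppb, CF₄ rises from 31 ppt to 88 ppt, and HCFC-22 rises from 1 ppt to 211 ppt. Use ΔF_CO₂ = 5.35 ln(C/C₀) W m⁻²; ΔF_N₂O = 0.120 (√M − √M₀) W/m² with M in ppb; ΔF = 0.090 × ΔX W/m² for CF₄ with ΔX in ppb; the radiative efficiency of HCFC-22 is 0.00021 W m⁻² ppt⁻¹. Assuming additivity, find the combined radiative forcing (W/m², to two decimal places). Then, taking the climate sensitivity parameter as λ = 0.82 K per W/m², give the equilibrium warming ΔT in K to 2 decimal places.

ΔF = 1.87 W/m²; ΔT = 1.53 K

CO₂: 5.35 × ln(382/280) = 5.35 × ln(1.36429) = 5.35 × 0.31063 = 1.6619 W/m².
N₂O: 0.120 × (√321 − √275) = 0.120 × (17.9165 − 16.5831) = 0.120 × 1.3334 = 0.1600 W/m².
CF₄: Δ = 88 − 31 = 57 ppt = 0.057 ppb; ΔF = 0.090 × 0.057 = 0.0051 W/m².
HCFC-22: ΔF = 0.00021 × (211 − 1) = 0.00021 × 210 = 0.0441 W/m².
Total ΔF = 1.6619 + 0.1600 + 0.0051 + 0.0441 = 1.8711 W/m².
ΔT = λ ΔF = 0.82 × 1.87 = 1.5334 K.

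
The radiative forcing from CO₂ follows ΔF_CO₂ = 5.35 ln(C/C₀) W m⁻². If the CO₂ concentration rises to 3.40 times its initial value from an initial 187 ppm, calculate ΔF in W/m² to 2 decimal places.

ΔF = 6.55 W/m²

ΔF = 5.35 × ln(3.40) = 5.35 × 1.22378 = 6.5472 W/m².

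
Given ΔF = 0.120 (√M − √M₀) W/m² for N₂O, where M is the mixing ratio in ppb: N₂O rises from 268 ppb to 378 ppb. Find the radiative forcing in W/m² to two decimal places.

ΔF = 0.37 W/m²

N₂O: 0.120 × (√378 − √268) = 0.120 × (19.4422 − 16.3707) = 0.120 × 3.0715 = 0.3686 W/m².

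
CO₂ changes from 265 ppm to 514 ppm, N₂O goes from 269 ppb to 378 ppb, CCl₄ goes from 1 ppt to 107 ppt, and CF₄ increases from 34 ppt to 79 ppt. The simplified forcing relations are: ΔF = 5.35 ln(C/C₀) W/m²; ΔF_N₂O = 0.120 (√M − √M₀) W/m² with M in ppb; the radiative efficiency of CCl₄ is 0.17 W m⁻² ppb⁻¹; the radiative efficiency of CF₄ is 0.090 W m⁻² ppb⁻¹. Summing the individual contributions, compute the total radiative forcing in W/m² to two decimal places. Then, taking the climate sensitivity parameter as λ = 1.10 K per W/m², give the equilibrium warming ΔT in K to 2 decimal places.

ΔF = 3.93 W/m²; ΔT = 4.32 K

CO₂: 5.35 × ln(514/265) = 5.35 × ln(1.93962) = 5.35 × 0.66249 = 3.5443 W/m².
N₂O: 0.120 × (√378 − √269) = 0.120 × (19.4422 − 16.4012) = 0.120 × 3.0410 = 0.3649 W/m².
CCl₄: Δ = 107 − 1 = 106 ppt = 0.106 ppb; ΔF = 0.17 × 0.106 = 0.0180 W/m².
CF₄: Δ = 79 − 34 = 45 ppt = 0.045 ppb; ΔF = 0.090 × 0.045 = 0.0041 W/m².
Total ΔF = 3.5443 + 0.3649 + 0.0180 + 0.0041 = 3.9313 W/m².
ΔT = λ ΔF = 1.10 × 3.93 = 4.3230 K.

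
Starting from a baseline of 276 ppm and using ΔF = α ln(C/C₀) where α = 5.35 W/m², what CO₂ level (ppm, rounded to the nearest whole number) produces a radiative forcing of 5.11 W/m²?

C ≈ 717 ppm

Set 5.35 ln(C/276) = 5.11, so ln(C/276) = 5.11/5.35 = 0.95514.
Then C/276 = e^0.95514 = 2.59903, giving C = 276 × 2.59903 = 717.33 ppm.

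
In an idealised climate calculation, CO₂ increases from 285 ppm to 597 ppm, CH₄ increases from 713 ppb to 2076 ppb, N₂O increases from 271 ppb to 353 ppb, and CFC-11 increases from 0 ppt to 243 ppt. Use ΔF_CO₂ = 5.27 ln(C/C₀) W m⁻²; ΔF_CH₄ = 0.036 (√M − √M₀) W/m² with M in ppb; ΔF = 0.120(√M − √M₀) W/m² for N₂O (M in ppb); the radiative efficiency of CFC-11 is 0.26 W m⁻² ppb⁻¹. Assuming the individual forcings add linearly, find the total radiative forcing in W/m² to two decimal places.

CO₂: 5.27 × ln(597/285) = 5.27 × ln(2.09474) = 5.27 × 0.73943 = 3.8968 W/m².
CH₄: 0.036 × (√2076 − √713) = 0.036 × (45.5631 − 26.7021) = 0.036 × 18.8610 = 0.6790 W/m².
N₂O: 0.120 × (√353 − √271) = 0.120 × (18.7883 − 16.4621) = 0.120 × 2.3262 = 0.2791 W/m².
CFC-11: Δ = 243 − 0 = 243 ppt = 0.243 ppb; ΔF = 0.26 × 0.243 = 0.0632 W/m².
Total ΔF = 3.8968 + 0.6790 + 0.2791 + 0.0632 = 4.9181 W/m².

ΔF = 4.92 W/m²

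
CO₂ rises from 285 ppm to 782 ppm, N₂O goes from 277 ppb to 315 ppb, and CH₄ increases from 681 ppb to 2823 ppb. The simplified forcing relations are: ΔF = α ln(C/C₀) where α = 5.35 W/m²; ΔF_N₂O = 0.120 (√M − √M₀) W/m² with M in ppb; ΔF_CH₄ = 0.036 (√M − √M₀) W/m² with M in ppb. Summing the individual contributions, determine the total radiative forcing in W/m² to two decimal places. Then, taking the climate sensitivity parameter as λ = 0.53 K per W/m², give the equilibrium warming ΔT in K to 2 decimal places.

CO₂: 5.35 × ln(782/285) = 5.35 × ln(2.74386) = 5.35 × 1.00937 = 5.4001 W/m².
N₂O: 0.120 × (√315 − √277) = 0.120 × (17.7482 − 16.6433) = 0.120 × 1.1049 = 0.1326 W/m².
CH₄: 0.036 × (√2823 − √681) = 0.036 × (53.1319 − 26.0960) = 0.036 × 27.0359 = 0.9733 W/m².
Total ΔF = 5.4001 + 0.1326 + 0.9733 = 6.5060 W/m².
ΔT = λ ΔF = 0.53 × 6.51 = 3.4503 K.

ΔF = 6.51 W/m²; ΔT = 3.45 K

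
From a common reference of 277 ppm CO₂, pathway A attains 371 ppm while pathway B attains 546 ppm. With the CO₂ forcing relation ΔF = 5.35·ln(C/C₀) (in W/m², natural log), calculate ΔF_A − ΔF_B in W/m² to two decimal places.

ΔF_A = 5.35 ln(371/277) = 5.35 × 0.29218 = 1.5632 W/m².
ΔF_B = 5.35 ln(546/277) = 5.35 × 0.67860 = 3.6305 W/m².
Difference: 1.5632 − 3.6305 = -2.0673 W/m².
(Equivalently, ΔF_A − ΔF_B = 5.35 ln(371/546) = 5.35 × -0.38642 = -2.0673 W/m².)

ΔF_A − ΔF_B = -2.07 W/m²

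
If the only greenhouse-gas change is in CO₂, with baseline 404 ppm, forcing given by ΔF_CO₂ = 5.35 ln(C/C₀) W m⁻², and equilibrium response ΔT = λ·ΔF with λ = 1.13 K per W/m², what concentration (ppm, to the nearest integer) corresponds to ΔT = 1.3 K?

C ≈ 501 ppm

Required forcing: ΔF = ΔT/λ = 1.3/1.13 = 1.1504 W/m².
Then ln(C/404) = ΔF/5.35 = 1.1504/5.35 = 0.21503.
So C = 404 × e^0.21503 = 404 × 1.23990 = 500.92 ppm.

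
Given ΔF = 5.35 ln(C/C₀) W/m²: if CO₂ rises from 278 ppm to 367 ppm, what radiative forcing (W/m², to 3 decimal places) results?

ΔF = 1.486 W/m²

CO₂: 5.35 × ln(367/278) = 5.35 × ln(1.32014) = 5.35 × 0.27774 = 1.4859 W/m².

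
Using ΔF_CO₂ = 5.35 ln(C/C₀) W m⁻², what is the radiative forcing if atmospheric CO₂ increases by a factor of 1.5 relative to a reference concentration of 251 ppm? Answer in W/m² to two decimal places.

Because the forcing depends only on the ratio C/C₀, the initial concentration does not enter.
ΔF = 5.35 × ln(1.5) = 5.35 × 0.40547 = 2.1693 W/m².

ΔF = 2.17 W/m²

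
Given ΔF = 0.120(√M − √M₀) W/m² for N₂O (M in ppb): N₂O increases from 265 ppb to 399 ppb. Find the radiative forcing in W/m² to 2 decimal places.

ΔF = 0.44 W/m²

N₂O: 0.120 × (√399 − √265) = 0.120 × (19.9750 − 16.2788) = 0.120 × 3.6962 = 0.4435 W/m².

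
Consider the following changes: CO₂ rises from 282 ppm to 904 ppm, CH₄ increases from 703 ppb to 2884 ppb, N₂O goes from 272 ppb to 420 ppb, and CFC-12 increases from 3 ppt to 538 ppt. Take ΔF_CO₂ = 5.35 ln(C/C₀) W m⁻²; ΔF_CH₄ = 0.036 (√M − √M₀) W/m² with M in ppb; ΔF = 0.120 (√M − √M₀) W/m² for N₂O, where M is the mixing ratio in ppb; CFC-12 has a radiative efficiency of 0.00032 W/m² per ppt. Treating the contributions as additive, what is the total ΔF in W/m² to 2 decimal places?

CO₂: 5.35 × ln(904/282) = 5.35 × ln(3.20567) = 5.35 × 1.16492 = 6.2323 W/m².
CH₄: 0.036 × (√2884 − √703) = 0.036 × (53.7029 − 26.5141) = 0.036 × 27.1888 = 0.9788 W/m².
N₂O: 0.120 × (√420 − √272) = 0.120 × (20.4939 − 16.4924) = 0.120 × 4.0015 = 0.4802 W/m².
CFC-12: ΔF = 0.00032 × (538 − 3) = 0.00032 × 535 = 0.1712 W/m².
Total ΔF = 6.2323 + 0.9788 + 0.4802 + 0.1712 = 7.8625 W/m².

ΔF = 7.86 W/m²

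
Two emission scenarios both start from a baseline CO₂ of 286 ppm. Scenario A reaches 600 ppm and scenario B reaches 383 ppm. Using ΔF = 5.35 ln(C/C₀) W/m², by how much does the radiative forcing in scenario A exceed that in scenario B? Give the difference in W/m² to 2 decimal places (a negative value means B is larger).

ΔF_A − ΔF_B = 2.40 W/m²

ΔF_A = 5.35 ln(600/286) = 5.35 × 0.74094 = 3.9640 W/m².
ΔF_B = 5.35 ln(383/286) = 5.35 × 0.29204 = 1.5624 W/m².
Difference: 3.9640 − 1.5624 = 2.4016 W/m².
(Equivalently, ΔF_A − ΔF_B = 5.35 ln(600/383) = 5.35 × 0.44889 = 2.4016 W/m².)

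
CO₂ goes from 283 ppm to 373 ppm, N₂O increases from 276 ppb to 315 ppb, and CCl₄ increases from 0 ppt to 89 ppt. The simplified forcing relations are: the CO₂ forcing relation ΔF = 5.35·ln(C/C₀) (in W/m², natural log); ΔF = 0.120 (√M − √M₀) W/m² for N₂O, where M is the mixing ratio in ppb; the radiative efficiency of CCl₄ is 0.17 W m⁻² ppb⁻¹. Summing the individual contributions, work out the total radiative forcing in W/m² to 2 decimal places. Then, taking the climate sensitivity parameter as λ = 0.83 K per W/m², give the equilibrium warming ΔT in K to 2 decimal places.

ΔF = 1.63 W/m²; ΔT = 1.35 K

CO₂: 5.35 × ln(373/283) = 5.35 × ln(1.31802) = 5.35 × 0.27613 = 1.4773 W/m².
N₂O: 0.120 × (√315 − √276) = 0.120 × (17.7482 − 16.6132) = 0.120 × 1.1350 = 0.1362 W/m².
CCl₄: Δ = 89 − 0 = 89 ppt = 0.089 ppb; ΔF = 0.17 × 0.089 = 0.0151 W/m².
Total ΔF = 1.4773 + 0.1362 + 0.0151 = 1.6286 W/m².
ΔT = λ ΔF = 0.83 × 1.63 = 1.3529 K.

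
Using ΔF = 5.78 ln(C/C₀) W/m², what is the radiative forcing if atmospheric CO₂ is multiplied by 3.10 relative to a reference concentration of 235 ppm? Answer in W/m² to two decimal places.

Because the forcing depends only on the ratio C/C₀, the initial concentration does not enter.
ΔF = 5.78 × ln(3.10) = 5.78 × 1.13140 = 6.5395 W/m².

ΔF = 6.54 W/m²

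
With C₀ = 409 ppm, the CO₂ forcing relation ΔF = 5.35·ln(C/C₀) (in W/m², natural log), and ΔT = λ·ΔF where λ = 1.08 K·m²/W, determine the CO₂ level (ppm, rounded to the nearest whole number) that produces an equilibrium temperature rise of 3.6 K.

Required forcing: ΔF = ΔT/λ = 3.6/1.08 = 3.3333 W/m².
Then ln(C/409) = ΔF/5.35 = 3.3333/5.35 = 0.62305.
So C = 409 × e^0.62305 = 409 × 1.86461 = 762.63 ppm.

C ≈ 763 ppm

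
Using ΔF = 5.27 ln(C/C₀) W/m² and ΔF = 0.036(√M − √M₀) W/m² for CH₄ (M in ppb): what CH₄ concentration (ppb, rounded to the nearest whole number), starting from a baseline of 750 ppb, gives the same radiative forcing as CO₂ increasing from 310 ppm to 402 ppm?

CO₂ forcing: 5.27 × ln(402/310) = 5.27 × 0.259880 = 1.36957 W/m².
Set 0.036(√M − √750) = 1.36957: √M = 1.36957/0.036 + √750 = 38.0436 + 27.3861 = 65.4297.
M = (65.4297)² = 4281.05 ppb.

M ≈ 4281 ppb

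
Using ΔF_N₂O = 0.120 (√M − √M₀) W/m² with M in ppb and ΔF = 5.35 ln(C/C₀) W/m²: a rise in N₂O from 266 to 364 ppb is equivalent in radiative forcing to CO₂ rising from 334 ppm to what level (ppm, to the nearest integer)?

N₂O forcing: 0.120 × (√364 − √266) = 0.120 × (19.0788 − 16.3095) = 0.120 × 2.7693 = 0.33232 W/m².
Set 5.35 ln(C/334) = 0.33232: ln(C/334) = 0.33232/5.35 = 0.06212, so C = 334 × e^0.06212 = 334 × 1.06409 = 355.41 ppm.

C ≈ 355 ppm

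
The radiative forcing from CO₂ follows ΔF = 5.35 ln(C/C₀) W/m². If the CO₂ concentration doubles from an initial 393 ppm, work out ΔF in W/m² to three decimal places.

Because the forcing depends only on the ratio C/C₀, the initial concentration does not enter.
ΔF = 5.35 × ln(2) = 5.35 × 0.69315 = 3.7084 W/m².

ΔF = 3.708 W/m²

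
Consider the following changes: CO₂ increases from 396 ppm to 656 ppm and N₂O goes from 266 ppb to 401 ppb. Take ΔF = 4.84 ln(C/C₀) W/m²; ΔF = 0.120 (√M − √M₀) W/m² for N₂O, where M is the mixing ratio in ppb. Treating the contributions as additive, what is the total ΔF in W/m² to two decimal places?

CO₂: 4.84 × ln(656/396) = 4.84 × ln(1.65657) = 4.84 × 0.50475 = 2.4430 W/m².
N₂O: 0.120 × (√401 − √266) = 0.120 × (20.0250 − 16.3095) = 0.120 × 3.7155 = 0.4459 W/m².
Total ΔF = 2.4430 + 0.4459 = 2.8889 W/m².

ΔF = 2.89 W/m²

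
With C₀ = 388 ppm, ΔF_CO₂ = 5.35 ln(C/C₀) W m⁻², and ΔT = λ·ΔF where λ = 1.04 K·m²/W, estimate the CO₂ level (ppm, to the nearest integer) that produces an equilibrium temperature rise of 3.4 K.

C ≈ 715 ppm

Required forcing: ΔF = ΔT/λ = 3.4/1.04 = 3.2692 W/m².
Then ln(C/388) = ΔF/5.35 = 3.2692/5.35 = 0.61107.
So C = 388 × e^0.61107 = 388 × 1.84240 = 714.85 ppm.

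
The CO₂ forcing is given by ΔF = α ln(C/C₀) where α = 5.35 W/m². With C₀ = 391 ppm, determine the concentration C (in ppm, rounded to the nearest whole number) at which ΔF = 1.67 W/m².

Set 5.35 ln(C/391) = 1.67, so ln(C/391) = 1.67/5.35 = 0.31215.
Then C/391 = e^0.31215 = 1.36636, giving C = 391 × 1.36636 = 534.25 ppm.

C ≈ 534 ppm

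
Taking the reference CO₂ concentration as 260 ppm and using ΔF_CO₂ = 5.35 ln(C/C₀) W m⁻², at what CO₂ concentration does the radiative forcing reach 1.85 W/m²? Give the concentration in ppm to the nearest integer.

C ≈ 367 ppm

Set 5.35 ln(C/260) = 1.85, so ln(C/260) = 1.85/5.35 = 0.34579.
Then C/260 = e^0.34579 = 1.41311, giving C = 260 × 1.41311 = 367.41 ppm.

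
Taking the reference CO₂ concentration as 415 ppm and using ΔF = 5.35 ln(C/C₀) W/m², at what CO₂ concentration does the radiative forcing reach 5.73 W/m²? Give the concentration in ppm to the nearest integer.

Set 5.35 ln(C/415) = 5.73, so ln(C/415) = 5.73/5.35 = 1.07103.
Then C/415 = e^1.07103 = 2.91838, giving C = 415 × 2.91838 = 1211.13 ppm.

C ≈ 1211 ppm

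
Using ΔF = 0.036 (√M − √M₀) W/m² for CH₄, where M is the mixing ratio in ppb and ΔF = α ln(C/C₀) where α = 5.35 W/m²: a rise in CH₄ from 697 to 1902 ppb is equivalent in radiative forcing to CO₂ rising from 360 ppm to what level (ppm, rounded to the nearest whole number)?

C ≈ 404 ppm

CH₄ forcing: 0.036 × (√1902 − √697) = 0.036 × (43.6119 − 26.4008) = 0.036 × 17.2111 = 0.61960 W/m².
Set 5.35 ln(C/360) = 0.61960: ln(C/360) = 0.61960/5.35 = 0.11581, so C = 360 × e^0.11581 = 360 × 1.12278 = 404.20 ppm.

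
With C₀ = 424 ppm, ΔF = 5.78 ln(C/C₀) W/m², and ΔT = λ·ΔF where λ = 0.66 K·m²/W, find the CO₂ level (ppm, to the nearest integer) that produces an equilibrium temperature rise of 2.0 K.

Required forcing: ΔF = ΔT/λ = 2.0/0.66 = 3.0303 W/m².
Then ln(C/424) = ΔF/5.78 = 3.0303/5.78 = 0.52427.
So C = 424 × e^0.52427 = 424 × 1.68923 = 716.23 ppm.

C ≈ 716 ppm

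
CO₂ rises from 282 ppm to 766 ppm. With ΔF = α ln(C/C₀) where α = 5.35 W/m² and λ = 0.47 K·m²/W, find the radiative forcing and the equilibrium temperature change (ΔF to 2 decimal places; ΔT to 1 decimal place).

ΔF = 5.35 W/m²; ΔT = 2.5 K

CO₂: 5.35 × ln(766/282) = 5.35 × ln(2.71631) = 5.35 × 0.99927 = 5.3461 W/m².
ΔT = λ ΔF = 0.47 × 5.35 = 2.5145 K.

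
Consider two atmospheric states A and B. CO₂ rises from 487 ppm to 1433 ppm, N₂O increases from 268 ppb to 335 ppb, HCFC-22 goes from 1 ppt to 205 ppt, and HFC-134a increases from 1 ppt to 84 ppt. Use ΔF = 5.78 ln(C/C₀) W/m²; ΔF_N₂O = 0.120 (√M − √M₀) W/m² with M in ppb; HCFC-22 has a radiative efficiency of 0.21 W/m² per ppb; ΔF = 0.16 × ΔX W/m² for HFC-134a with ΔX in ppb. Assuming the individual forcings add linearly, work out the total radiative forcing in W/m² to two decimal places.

ΔF = 6.53 W/m²

CO₂: 5.78 × ln(1433/487) = 5.78 × ln(2.94251) = 5.78 × 1.07926 = 6.2381 W/m².
N₂O: 0.120 × (√335 − √268) = 0.120 × (18.3030 − 16.3707) = 0.120 × 1.9323 = 0.2319 W/m².
HCFC-22: Δ = 205 − 1 = 204 ppt = 0.204 ppb; ΔF = 0.21 × 0.204 = 0.0428 W/m².
HFC-134a: Δ = 84 − 1 = 83 ppt = 0.083 ppb; ΔF = 0.16 × 0.083 = 0.0133 W/m².
Total ΔF = 6.2381 + 0.2319 + 0.0428 + 0.0133 = 6.5261 W/m².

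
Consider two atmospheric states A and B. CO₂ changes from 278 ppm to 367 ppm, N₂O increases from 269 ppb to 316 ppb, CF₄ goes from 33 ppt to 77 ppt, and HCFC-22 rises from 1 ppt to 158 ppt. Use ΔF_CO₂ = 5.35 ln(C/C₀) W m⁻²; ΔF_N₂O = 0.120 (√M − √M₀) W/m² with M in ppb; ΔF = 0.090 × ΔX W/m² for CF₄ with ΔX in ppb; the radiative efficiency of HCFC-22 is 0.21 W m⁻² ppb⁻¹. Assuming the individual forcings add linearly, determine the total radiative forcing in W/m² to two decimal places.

CO₂: 5.35 × ln(367/278) = 5.35 × ln(1.32014) = 5.35 × 0.27774 = 1.4859 W/m².
N₂O: 0.120 × (√316 − √269) = 0.120 × (17.7764 − 16.4012) = 0.120 × 1.3752 = 0.1650 W/m².
CF₄: Δ = 77 − 33 = 44 ppt = 0.044 ppb; ΔF = 0.090 × 0.044 = 0.0040 W/m².
HCFC-22: Δ = 158 − 1 = 157 ppt = 0.157 ppb; ΔF = 0.21 × 0.157 = 0.0330 W/m².
Total ΔF = 1.4859 + 0.1650 + 0.0040 + 0.0330 = 1.6879 W/m².

ΔF = 1.69 W/m²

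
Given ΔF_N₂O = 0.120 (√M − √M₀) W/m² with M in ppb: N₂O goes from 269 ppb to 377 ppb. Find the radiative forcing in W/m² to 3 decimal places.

ΔF = 0.362 W/m²

N₂O: 0.120 × (√377 − √269) = 0.120 × (19.4165 − 16.4012) = 0.120 × 3.0153 = 0.3618 W/m².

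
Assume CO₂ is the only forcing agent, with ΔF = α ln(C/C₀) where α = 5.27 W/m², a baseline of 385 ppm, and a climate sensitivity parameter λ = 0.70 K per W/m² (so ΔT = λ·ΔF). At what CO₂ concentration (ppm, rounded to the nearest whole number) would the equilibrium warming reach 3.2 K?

Required forcing: ΔF = ΔT/λ = 3.2/0.70 = 4.5714 W/m².
Then ln(C/385) = ΔF/5.27 = 4.5714/5.27 = 0.86744.
So C = 385 × e^0.86744 = 385 × 2.38081 = 916.61 ppm.

C ≈ 917 ppm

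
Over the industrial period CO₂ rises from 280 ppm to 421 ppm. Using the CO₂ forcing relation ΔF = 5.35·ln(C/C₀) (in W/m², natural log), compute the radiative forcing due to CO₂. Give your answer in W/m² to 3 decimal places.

CO₂: 5.35 × ln(421/280) = 5.35 × ln(1.50357) = 5.35 × 0.40784 = 2.1819 W/m².

ΔF = 2.182 W/m²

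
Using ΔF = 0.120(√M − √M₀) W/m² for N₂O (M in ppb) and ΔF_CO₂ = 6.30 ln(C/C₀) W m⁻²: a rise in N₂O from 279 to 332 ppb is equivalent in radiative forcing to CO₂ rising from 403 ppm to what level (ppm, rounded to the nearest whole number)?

C ≈ 415 ppm

N₂O forcing: 0.120 × (√332 − √279) = 0.120 × (18.2209 − 16.7033) = 0.120 × 1.5176 = 0.18211 W/m².
Set 6.30 ln(C/403) = 0.18211: ln(C/403) = 0.18211/6.30 = 0.02891, so C = 403 × e^0.02891 = 403 × 1.02933 = 414.82 ppm.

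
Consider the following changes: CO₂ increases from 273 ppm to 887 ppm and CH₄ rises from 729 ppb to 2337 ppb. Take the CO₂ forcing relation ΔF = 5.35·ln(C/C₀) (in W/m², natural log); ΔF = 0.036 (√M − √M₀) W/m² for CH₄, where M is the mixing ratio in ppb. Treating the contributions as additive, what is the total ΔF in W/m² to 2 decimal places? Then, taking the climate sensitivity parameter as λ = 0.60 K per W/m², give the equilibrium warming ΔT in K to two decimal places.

ΔF = 7.07 W/m²; ΔT = 4.24 K

CO₂: 5.35 × ln(887/273) = 5.35 × ln(3.24908) = 5.35 × 1.17837 = 6.3043 W/m².
CH₄: 0.036 × (√2337 − √729) = 0.036 × (48.3425 − 27.0000) = 0.036 × 21.3425 = 0.7683 W/m².
Total ΔF = 6.3043 + 0.7683 = 7.0726 W/m².
ΔT = λ ΔF = 0.60 × 7.07 = 4.2420 K.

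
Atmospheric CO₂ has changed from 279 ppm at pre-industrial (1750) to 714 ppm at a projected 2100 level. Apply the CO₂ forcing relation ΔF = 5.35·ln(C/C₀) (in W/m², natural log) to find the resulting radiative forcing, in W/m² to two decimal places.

CO₂: 5.35 × ln(714/279) = 5.35 × ln(2.55914) = 5.35 × 0.93967 = 5.0272 W/m².

ΔF = 5.03 W/m²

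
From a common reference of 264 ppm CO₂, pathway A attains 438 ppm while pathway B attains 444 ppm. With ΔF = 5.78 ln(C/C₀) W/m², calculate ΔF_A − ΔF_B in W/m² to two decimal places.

ΔF_A − ΔF_B = -0.08 W/m²

ΔF_A = 5.78 ln(438/264) = 5.78 × 0.50627 = 2.9262 W/m².
ΔF_B = 5.78 ln(444/264) = 5.78 × 0.51988 = 3.0049 W/m².
Difference: 2.9262 − 3.0049 = -0.0787 W/m².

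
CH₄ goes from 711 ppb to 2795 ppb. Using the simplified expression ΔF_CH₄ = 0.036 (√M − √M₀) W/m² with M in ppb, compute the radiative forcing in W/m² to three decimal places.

CH₄: 0.036 × (√2795 − √711) = 0.036 × (52.8678 − 26.6646) = 0.036 × 26.2032 = 0.9433 W/m².

ΔF = 0.943 W/m²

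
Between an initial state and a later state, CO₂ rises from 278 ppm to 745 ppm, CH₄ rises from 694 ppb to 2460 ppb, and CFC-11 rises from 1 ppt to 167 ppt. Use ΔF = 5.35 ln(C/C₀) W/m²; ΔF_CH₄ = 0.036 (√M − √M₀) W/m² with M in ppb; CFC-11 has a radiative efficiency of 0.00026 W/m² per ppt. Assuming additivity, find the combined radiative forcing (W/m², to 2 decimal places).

ΔF = 6.15 W/m²

CO₂: 5.35 × ln(745/278) = 5.35 × ln(2.67986) = 5.35 × 0.98576 = 5.2738 W/m².
CH₄: 0.036 × (√2460 − √694) = 0.036 × (49.5984 − 26.3439) = 0.036 × 23.2545 = 0.8372 W/m².
CFC-11: ΔF = 0.00026 × (167 − 1) = 0.00026 × 166 = 0.0432 W/m².
Total ΔF = 5.2738 + 0.8372 + 0.0432 = 6.1542 W/m².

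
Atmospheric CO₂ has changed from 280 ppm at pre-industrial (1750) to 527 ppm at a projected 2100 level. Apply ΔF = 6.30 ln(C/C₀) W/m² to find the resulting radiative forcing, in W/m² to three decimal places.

ΔF = 3.984 W/m²

CO₂: 6.30 × ln(527/280) = 6.30 × ln(1.88214) = 6.30 × 0.63241 = 3.9842 W/m².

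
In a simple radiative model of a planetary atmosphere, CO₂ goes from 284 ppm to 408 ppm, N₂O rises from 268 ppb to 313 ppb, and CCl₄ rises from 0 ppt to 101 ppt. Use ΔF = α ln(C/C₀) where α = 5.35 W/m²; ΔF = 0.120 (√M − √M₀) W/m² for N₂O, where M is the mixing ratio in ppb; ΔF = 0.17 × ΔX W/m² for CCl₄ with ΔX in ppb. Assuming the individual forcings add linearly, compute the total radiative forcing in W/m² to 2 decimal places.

CO₂: 5.35 × ln(408/284) = 5.35 × ln(1.43662) = 5.35 × 0.36229 = 1.9383 W/m².
N₂O: 0.120 × (√313 − √268) = 0.120 × (17.6918 − 16.3707) = 0.120 × 1.3211 = 0.1585 W/m².
CCl₄: Δ = 101 − 0 = 101 ppt = 0.101 ppb; ΔF = 0.17 × 0.101 = 0.0172 W/m².
Total ΔF = 1.9383 + 0.1585 + 0.0172 = 2.1140 W/m².

ΔF = 2.11 W/m²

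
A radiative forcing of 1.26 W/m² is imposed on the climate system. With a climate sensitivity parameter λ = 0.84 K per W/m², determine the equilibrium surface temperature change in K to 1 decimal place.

ΔT = λ ΔF = 0.84 × 1.26 = 1.0584 K.

ΔT = 1.1 K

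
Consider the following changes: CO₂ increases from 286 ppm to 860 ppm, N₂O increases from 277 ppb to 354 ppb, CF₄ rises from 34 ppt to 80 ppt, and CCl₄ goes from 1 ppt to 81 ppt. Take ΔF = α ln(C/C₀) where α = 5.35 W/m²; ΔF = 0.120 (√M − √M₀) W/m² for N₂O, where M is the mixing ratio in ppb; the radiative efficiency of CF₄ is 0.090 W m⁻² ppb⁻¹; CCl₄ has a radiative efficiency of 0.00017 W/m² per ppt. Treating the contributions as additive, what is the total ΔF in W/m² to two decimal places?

ΔF = 6.17 W/m²

CO₂: 5.35 × ln(860/286) = 5.35 × ln(3.00699) = 5.35 × 1.10094 = 5.8900 W/m².
N₂O: 0.120 × (√354 − √277) = 0.120 × (18.8149 − 16.6433) = 0.120 × 2.1716 = 0.2606 W/m².
CF₄: Δ = 80 − 34 = 46 ppt = 0.046 ppb; ΔF = 0.090 × 0.046 = 0.0041 W/m².
CCl₄: ΔF = 0.00017 × (81 − 1) = 0.00017 × 80 = 0.0136 W/m².
Total ΔF = 5.8900 + 0.2606 + 0.0041 + 0.0136 = 6.1683 W/m².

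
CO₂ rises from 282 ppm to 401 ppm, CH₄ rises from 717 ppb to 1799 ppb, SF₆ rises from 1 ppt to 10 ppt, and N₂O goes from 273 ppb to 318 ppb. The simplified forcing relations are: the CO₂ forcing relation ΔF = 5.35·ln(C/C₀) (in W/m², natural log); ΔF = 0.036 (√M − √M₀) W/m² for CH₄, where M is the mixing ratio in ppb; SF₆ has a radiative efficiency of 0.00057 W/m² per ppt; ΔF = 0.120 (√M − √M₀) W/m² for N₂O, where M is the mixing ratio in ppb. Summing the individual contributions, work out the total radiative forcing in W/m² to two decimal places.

ΔF = 2.61 W/m²

CO₂: 5.35 × ln(401/282) = 5.35 × ln(1.42199) = 5.35 × 0.35206 = 1.8835 W/m².
CH₄: 0.036 × (√1799 − √717) = 0.036 × (42.4146 − 26.7769) = 0.036 × 15.6377 = 0.5630 W/m².
SF₆: ΔF = 0.00057 × (10 − 1) = 0.00057 × 9 = 0.0051 W/m².
N₂O: 0.120 × (√318 − √273) = 0.120 × (17.8326 − 16.5227) = 0.120 × 1.3099 = 0.1572 W/m².
Total ΔF = 1.8835 + 0.5630 + 0.0051 + 0.1572 = 2.6088 W/m².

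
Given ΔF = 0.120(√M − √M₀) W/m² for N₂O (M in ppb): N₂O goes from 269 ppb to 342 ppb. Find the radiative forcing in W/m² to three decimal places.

ΔF = 0.251 W/m²

N₂O: 0.120 × (√342 − √269) = 0.120 × (18.4932 − 16.4012) = 0.120 × 2.0920 = 0.2510 W/m².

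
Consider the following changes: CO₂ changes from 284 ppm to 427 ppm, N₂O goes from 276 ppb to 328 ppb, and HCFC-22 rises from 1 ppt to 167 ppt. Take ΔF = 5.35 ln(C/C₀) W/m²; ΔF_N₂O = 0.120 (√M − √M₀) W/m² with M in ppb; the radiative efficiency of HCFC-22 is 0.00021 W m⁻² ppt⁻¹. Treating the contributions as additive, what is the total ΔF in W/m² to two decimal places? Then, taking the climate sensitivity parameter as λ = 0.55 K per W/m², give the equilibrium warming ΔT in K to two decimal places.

CO₂: 5.35 × ln(427/284) = 5.35 × ln(1.50352) = 5.35 × 0.40781 = 2.1818 W/m².
N₂O: 0.120 × (√328 − √276) = 0.120 × (18.1108 − 16.6132) = 0.120 × 1.4976 = 0.1797 W/m².
HCFC-22: ΔF = 0.00021 × (167 − 1) = 0.00021 × 166 = 0.0349 W/m².
Total ΔF = 2.1818 + 0.1797 + 0.0349 = 2.3964 W/m².
ΔT = λ ΔF = 0.55 × 2.40 = 1.3200 K.

ΔF = 2.40 W/m²; ΔT = 1.32 K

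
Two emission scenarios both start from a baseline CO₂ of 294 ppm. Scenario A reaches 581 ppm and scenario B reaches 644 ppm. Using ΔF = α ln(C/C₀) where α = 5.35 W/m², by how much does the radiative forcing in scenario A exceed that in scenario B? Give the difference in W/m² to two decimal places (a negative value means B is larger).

ΔF_A = 5.35 ln(581/294) = 5.35 × 0.68117 = 3.6443 W/m².
ΔF_B = 5.35 ln(644/294) = 5.35 × 0.78412 = 4.1950 W/m².
Difference: 3.6443 − 4.1950 = -0.5507 W/m².

ΔF_A − ΔF_B = -0.55 W/m²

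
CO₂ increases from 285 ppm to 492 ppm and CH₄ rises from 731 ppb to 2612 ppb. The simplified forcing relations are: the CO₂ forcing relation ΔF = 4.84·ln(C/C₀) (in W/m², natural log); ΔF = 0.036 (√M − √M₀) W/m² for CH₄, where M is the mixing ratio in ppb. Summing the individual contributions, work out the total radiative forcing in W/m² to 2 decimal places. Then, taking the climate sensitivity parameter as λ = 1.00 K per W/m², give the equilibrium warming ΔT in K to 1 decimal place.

CO₂: 4.84 × ln(492/285) = 4.84 × ln(1.72632) = 4.84 × 0.54599 = 2.6426 W/m².
CH₄: 0.036 × (√2612 − √731) = 0.036 × (51.1077 − 27.0370) = 0.036 × 24.0707 = 0.8665 W/m².
Total ΔF = 2.6426 + 0.8665 = 3.5091 W/m².
ΔT = λ ΔF = 1.00 × 3.51 = 3.5100 K.

ΔF = 3.51 W/m²; ΔT = 3.5 K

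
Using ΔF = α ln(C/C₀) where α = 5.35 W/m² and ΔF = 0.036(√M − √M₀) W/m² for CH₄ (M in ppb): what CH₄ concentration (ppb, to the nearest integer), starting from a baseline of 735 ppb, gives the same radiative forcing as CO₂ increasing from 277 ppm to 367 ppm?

CO₂ forcing: 5.35 × ln(367/277) = 5.35 × 0.281344 = 1.50519 W/m².
Set 0.036(√M − √735) = 1.50519: √M = 1.50519/0.036 + √735 = 41.8108 + 27.1109 = 68.9217.
M = (68.9217)² = 4750.20 ppb.

M ≈ 4750 ppb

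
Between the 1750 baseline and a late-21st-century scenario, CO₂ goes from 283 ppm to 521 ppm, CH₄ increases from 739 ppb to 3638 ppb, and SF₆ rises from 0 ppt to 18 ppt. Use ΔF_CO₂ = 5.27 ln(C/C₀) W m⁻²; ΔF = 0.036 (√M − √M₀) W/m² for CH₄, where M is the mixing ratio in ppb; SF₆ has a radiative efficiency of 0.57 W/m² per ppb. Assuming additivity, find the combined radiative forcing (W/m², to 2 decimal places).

ΔF = 4.42 W/m²

CO₂: 5.27 × ln(521/283) = 5.27 × ln(1.84099) = 5.27 × 0.61030 = 3.2163 W/m².
CH₄: 0.036 × (√3638 − √739) = 0.036 × (60.3158 − 27.1846) = 0.036 × 33.1312 = 1.1927 W/m².
SF₆: Δ = 18 − 0 = 18 ppt = 0.018 ppb; ΔF = 0.57 × 0.018 = 0.0103 W/m².
Total ΔF = 3.2163 + 1.1927 + 0.0103 = 4.4193 W/m².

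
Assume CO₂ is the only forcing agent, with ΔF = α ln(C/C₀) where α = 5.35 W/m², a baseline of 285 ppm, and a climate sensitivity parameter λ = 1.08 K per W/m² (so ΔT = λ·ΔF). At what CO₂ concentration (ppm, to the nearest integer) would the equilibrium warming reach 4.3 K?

Required forcing: ΔF = ΔT/λ = 4.3/1.08 = 3.9815 W/m².
Then ln(C/285) = ΔF/5.35 = 3.9815/5.35 = 0.74421.
So C = 285 × e^0.74421 = 285 × 2.10478 = 599.86 ppm.

C ≈ 600 ppm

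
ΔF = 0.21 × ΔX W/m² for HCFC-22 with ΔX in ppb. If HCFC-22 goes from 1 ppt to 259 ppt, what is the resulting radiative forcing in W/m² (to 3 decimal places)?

HCFC-22: Δ = 259 − 1 = 258 ppt = 0.258 ppb; ΔF = 0.21 × 0.258 = 0.0542 W/m².

ΔF = 0.054 W/m²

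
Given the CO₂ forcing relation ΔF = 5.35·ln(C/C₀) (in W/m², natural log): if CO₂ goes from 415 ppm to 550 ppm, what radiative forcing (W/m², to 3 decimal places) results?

CO₂: 5.35 × ln(550/415) = 5.35 × ln(1.32530) = 5.35 × 0.28164 = 1.5068 W/m².

ΔF = 1.507 W/m²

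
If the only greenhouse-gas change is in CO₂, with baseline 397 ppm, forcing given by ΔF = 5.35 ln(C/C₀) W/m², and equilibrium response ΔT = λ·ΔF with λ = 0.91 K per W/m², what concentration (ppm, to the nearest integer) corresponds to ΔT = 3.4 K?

Required forcing: ΔF = ΔT/λ = 3.4/0.91 = 3.7363 W/m².
Then ln(C/397) = ΔF/5.35 = 3.7363/5.35 = 0.69837.
So C = 397 × e^0.69837 = 397 × 2.01047 = 798.16 ppm.

C ≈ 798 ppm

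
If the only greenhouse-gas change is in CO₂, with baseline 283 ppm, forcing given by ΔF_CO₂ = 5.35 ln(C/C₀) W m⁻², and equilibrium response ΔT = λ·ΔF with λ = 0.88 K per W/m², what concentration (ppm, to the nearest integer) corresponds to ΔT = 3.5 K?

C ≈ 595 ppm

Required forcing: ΔF = ΔT/λ = 3.5/0.88 = 3.9773 W/m².
Then ln(C/283) = ΔF/5.35 = 3.9773/5.35 = 0.74342.
So C = 283 × e^0.74342 = 283 × 2.10312 = 595.18 ppm.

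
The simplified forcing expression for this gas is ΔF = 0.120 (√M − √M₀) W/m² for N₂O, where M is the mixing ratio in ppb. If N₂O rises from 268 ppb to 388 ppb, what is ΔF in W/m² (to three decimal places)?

N₂O: 0.120 × (√388 − √268) = 0.120 × (19.6977 − 16.3707) = 0.120 × 3.3270 = 0.3992 W/m².

ΔF = 0.399 W/m²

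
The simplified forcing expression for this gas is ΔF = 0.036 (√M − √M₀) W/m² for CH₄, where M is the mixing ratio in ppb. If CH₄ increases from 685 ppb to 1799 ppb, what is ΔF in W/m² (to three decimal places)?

CH₄: 0.036 × (√1799 − √685) = 0.036 × (42.4146 − 26.1725) = 0.036 × 16.2421 = 0.5847 W/m².

ΔF = 0.585 W/m²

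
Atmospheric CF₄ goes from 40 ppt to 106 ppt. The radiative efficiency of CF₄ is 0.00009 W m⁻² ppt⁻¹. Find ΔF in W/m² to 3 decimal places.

CF₄: ΔF = 0.00009 × (106 − 40) = 0.00009 × 66 = 0.0059 W/m².

ΔF = 0.006 W/m²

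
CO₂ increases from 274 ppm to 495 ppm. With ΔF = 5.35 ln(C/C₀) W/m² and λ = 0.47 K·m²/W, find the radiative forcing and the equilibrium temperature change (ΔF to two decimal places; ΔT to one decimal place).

CO₂: 5.35 × ln(495/274) = 5.35 × ln(1.80657) = 5.35 × 0.59143 = 3.1642 W/m².
ΔT = λ ΔF = 0.47 × 3.16 = 1.4852 K.

ΔF = 3.16 W/m²; ΔT = 1.5 K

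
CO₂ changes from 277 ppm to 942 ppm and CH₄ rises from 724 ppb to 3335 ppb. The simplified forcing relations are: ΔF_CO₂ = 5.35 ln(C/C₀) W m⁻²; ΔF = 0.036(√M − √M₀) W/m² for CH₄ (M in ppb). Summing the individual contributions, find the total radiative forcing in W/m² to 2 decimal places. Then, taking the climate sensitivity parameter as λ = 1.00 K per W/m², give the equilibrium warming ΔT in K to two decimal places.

CO₂: 5.35 × ln(942/277) = 5.35 × ln(3.40072) = 5.35 × 1.22399 = 6.5483 W/m².
CH₄: 0.036 × (√3335 − √724) = 0.036 × (57.7495 − 26.9072) = 0.036 × 30.8423 = 1.1103 W/m².
Total ΔF = 6.5483 + 1.1103 = 7.6586 W/m².
ΔT = λ ΔF = 1.00 × 7.66 = 7.6600 K.

ΔF = 7.66 W/m²; ΔT = 7.66 K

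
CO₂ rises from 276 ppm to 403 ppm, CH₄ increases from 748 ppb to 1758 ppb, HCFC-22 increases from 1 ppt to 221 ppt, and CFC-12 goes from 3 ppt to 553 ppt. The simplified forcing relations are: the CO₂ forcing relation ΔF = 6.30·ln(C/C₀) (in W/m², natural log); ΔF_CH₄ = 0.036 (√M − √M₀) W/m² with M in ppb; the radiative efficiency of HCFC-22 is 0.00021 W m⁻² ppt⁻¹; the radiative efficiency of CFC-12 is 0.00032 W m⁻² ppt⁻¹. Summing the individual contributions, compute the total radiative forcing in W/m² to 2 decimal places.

CO₂: 6.30 × ln(403/276) = 6.30 × ln(1.46014) = 6.30 × 0.37853 = 2.3847 W/m².
CH₄: 0.036 × (√1758 − √748) = 0.036 × (41.9285 − 27.3496) = 0.036 × 14.5789 = 0.5248 W/m².
HCFC-22: ΔF = 0.00021 × (221 − 1) = 0.00021 × 220 = 0.0462 W/m².
CFC-12: ΔF = 0.00032 × (553 − 3) = 0.00032 × 550 = 0.1760 W/m².
Total ΔF = 2.3847 + 0.5248 + 0.0462 + 0.1760 = 3.1317 W/m².

ΔF = 3.13 W/m²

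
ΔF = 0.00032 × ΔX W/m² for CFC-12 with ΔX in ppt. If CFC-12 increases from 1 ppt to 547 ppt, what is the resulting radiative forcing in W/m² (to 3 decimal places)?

ΔF = 0.175 W/m²

CFC-12: ΔF = 0.00032 × (547 − 1) = 0.00032 × 546 = 0.1747 W/m².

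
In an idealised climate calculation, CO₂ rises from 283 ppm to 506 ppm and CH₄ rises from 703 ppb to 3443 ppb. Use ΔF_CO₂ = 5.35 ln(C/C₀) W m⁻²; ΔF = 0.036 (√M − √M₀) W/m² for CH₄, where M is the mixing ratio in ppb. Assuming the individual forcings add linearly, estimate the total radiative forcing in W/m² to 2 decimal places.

CO₂: 5.35 × ln(506/283) = 5.35 × ln(1.78799) = 5.35 × 0.58109 = 3.1088 W/m².
CH₄: 0.036 × (√3443 − √703) = 0.036 × (58.6771 − 26.5141) = 0.036 × 32.1630 = 1.1579 W/m².
Total ΔF = 3.1088 + 1.1579 = 4.2667 W/m².

ΔF = 4.27 W/m²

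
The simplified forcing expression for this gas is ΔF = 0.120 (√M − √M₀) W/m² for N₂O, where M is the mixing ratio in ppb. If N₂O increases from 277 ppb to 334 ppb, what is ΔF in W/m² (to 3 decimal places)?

N₂O: 0.120 × (√334 − √277) = 0.120 × (18.2757 − 16.6433) = 0.120 × 1.6324 = 0.1959 W/m².

ΔF = 0.196 W/m²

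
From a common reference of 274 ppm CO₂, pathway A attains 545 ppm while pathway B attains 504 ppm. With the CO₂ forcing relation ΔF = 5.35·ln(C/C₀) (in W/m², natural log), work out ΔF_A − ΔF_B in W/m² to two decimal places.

ΔF_A = 5.35 ln(545/274) = 5.35 × 0.68766 = 3.6790 W/m².
ΔF_B = 5.35 ln(504/274) = 5.35 × 0.60945 = 3.2606 W/m².
Difference: 3.6790 − 3.2606 = 0.4184 W/m².
(Equivalently, ΔF_A − ΔF_B = 5.35 ln(545/504) = 5.35 × 0.07821 = 0.4184 W/m².)

ΔF_A − ΔF_B = 0.42 W/m²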